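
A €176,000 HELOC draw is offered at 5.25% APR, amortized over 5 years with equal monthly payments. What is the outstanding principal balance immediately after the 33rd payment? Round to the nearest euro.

With monthly rate i = 5.25%/12 = 0.0043750, the balance after k of n payments is P · [(1+i)^n − (1+i)^k] / [(1+i)^n − 1].
(1+0.0043750)^60 = 1.29943227 and (1+0.0043750)^33 = 1.15495352, so the balance is 176,000 × (1.29943227 − 1.15495352) / (1.29943227 − 1) = €84,921.58.

€84,922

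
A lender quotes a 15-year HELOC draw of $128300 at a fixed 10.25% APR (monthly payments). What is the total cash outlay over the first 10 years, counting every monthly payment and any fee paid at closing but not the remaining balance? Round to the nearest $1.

$167,809

At 10.25% the monthly rate is 0.0085417, so the payment is 128,300 × 0.0085417 / (1 − 1.0085417^−180) = $1,398.41.
Total outlay = 120 × $1,398.41 = $167,809.20.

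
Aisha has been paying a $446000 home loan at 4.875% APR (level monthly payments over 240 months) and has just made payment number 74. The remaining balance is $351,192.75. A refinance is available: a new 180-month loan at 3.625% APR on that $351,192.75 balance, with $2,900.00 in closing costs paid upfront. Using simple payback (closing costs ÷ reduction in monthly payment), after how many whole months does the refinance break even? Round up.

8 months

Current payment = 446,000 × 4.875%/12 / (1 − (1+0.0040625)^−240) = $2,912.69.
Refinanced payment = 351,192.75 × 0.0030208 / (1 − (1+0.0030208)^−180) = $2,532.23.
Monthly savings = $2,912.69 − $2,532.23 = $380.46.
Break-even = $2,900.00 / $380.46 = 7.62 → 8 months.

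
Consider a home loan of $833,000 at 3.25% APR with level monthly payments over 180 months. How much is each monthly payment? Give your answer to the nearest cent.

$5,853.23

At 3.25% the monthly rate is 0.0027083, so the payment is 833,000 × 0.0027083 / (1 − 1.0027083^−180) = $5,853.23.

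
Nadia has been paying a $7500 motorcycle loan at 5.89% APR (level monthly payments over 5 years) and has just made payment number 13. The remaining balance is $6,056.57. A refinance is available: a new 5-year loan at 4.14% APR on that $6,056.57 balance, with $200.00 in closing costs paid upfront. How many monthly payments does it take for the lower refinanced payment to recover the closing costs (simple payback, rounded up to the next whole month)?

7 months

Current payment = 7,500 × 5.89%/12 / (1 − (1+0.0049083)^−60) = $144.61.
Refinanced payment = 6,056.57 × 0.0034500 / (1 − (1+0.0034500)^−60) = $111.92.
Monthly savings = $144.61 − $111.92 = $32.69.
Break-even = $200.00 / $32.69 = 6.12 → 7 months.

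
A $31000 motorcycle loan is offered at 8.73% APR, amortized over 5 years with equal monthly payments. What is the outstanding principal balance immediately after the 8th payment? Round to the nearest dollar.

With monthly rate i = 8.73%/12 = 0.0072750, the balance after k of n payments is P · [(1+i)^n − (1+i)^k] / [(1+i)^n − 1].
(1+0.0072750)^60 = 1.54483930 and (1+0.0072750)^8 = 1.05970368, so the balance is 31,000 × (1.54483930 − 1.05970368) / (1.54483930 − 1) = $27,603.01.

$27,603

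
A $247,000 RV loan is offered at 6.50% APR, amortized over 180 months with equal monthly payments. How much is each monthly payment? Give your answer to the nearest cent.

Monthly rate = 6.5%/12 = 0.0054167; payment = 247,000 × 0.0054167 / (1 − (1+0.0054167)^−180) = $2,151.64.

$2,151.64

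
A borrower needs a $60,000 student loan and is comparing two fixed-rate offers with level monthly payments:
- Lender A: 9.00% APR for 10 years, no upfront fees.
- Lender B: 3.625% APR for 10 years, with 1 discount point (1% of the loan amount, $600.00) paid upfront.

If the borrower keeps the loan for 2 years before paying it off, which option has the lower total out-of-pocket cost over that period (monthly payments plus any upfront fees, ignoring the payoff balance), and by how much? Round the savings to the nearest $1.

Lender A: monthly rate = 9%/12 = 0.0075000; payment = 60,000 × 0.0075000 / (1 − (1+0.0075000)^−120) = $760.05.
Lender B: at 3.625% the monthly rate is 0.0030208, so the payment is 60,000 × 0.0030208 / (1 − 1.0030208^−120) = $596.83.
Over 24 months: Lender A costs 24 × $760.05 = $18,241.20; Lender B costs 24 × $596.83 + $600.00 = $14,923.92.
Lender B is cheaper by $18,241.20 − $14,923.92 = $3,317.28.

Lender B by $3,317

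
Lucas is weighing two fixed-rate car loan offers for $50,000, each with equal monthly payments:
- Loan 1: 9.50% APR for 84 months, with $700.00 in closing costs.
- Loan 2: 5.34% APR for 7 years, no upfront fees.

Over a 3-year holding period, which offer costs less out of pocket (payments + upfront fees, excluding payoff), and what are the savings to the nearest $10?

Loan 1: at 9.50% the monthly rate is 0.0079167, so the payment is 50,000 × 0.0079167 / (1 − 1.0079167^−84) = $817.20.
Loan 2: at 5.34% the monthly rate is 0.0044500, so the payment is 50,000 × 0.0044500 / (1 − 1.0044500^−84) = $714.71.
Over 36 months: Loan 1 costs 36 × $817.20 + $700.00 = $30,119.20; Loan 2 costs 36 × $714.71 = $25,729.56.
Loan 2 is cheaper by $30,119.20 − $25,729.56 = $4,389.64.

Loan 2 by $4,390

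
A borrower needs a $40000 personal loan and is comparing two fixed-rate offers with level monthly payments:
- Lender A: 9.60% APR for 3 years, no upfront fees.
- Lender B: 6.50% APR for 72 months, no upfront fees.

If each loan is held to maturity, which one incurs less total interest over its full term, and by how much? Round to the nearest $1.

Lender A: monthly rate = 9.6%/12 = 0.0080000; payment = 40,000 × 0.0080000 / (1 − (1+0.0080000)^−36) = $1,283.19.
Total interest on Lender A = 36 × $1,283.19 − $40,000 = $6,194.84.
Lender B: at 6.50% the monthly rate is 0.0054167, so the payment is 40,000 × 0.0054167 / (1 − 1.0054167^−72) = $672.40.
Total interest on Lender B = 72 × $672.40 − $40,000 = $8,412.80.
Lender A is lower by $2,217.96.

Lender A by $2,218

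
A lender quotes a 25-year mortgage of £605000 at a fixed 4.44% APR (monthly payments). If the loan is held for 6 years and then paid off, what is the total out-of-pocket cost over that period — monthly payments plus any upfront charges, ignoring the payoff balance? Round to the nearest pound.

£240,640

Monthly rate = 4.44%/12 = 0.0037000; payment = 605,000 × 0.0037000 / (1 − (1+0.0037000)^−300) = £3,342.22.
Total outlay = 72 × £3,342.22 = £240,639.84.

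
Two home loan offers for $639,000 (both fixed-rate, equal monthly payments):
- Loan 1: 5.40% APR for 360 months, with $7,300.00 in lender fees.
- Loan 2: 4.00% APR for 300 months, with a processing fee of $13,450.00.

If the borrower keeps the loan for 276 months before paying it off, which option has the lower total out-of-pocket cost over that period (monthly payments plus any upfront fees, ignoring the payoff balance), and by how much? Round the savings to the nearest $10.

Loan 2 by $53,270

Loan 1: at 5.40% the monthly rate is 0.0045000, so the payment is 639,000 × 0.0045000 / (1 − 1.0045000^−360) = $3,588.18.
Loan 2: monthly rate = 4%/12 = 0.0033333; payment = 639,000 × 0.0033333 / (1 − (1+0.0033333)^−300) = $3,372.88.
Over 276 months: Loan 1 costs 276 × $3,588.18 + $7,300.00 = $997,637.68; Loan 2 costs 276 × $3,372.88 + $13,450.00 = $944,364.88.
Loan 2 is cheaper by $997,637.68 − $944,364.88 = $53,272.80.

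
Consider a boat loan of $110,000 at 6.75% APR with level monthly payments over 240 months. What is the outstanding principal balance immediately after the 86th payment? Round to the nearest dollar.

With monthly rate i = 6.75%/12 = 0.0056250, the balance after k of n payments is P · [(1+i)^n − (1+i)^k] / [(1+i)^n − 1].
(1+0.0056250)^240 = 3.84286162 and (1+0.0056250)^86 = 1.61994878, so the balance is 110,000 × (3.84286162 − 1.61994878) / (3.84286162 − 1) = $86,012.07.

$86,012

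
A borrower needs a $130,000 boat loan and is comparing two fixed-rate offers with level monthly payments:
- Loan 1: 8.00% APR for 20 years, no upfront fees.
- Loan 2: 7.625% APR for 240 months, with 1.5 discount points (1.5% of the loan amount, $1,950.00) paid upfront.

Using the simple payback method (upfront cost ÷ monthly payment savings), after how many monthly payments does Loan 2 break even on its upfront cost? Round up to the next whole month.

65 months

Loan 1: at 8.00% the monthly rate is 0.0066667, so the payment is 130,000 × 0.0066667 / (1 − 1.0066667^−240) = $1,087.37.
Loan 2: monthly rate = 7.625%/12 = 0.0063542; payment = 130,000 × 0.0063542 / (1 − (1+0.0063542)^−240) = $1,057.23.
Monthly savings = $1,087.37 − $1,057.23 = $30.14.
Break-even = $1,950.00 / $30.14 = 64.70 → 65 months.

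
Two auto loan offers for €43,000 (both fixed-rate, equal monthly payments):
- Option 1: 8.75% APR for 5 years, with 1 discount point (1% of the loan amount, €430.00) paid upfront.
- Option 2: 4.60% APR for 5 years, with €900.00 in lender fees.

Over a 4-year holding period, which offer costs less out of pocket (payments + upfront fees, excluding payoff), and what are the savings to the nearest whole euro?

Option 2 by €3,552

Option 1: at 8.75% the monthly rate is 0.0072917, so the payment is 43,000 × 0.0072917 / (1 − 1.0072917^−60) = €887.40.
Option 2: monthly rate = 4.6%/12 = 0.0038333; payment = 43,000 × 0.0038333 / (1 − (1+0.0038333)^−60) = €803.61.
Over 48 months: Option 1 costs 48 × €887.40 + €430.00 = €43,025.20; Option 2 costs 48 × €803.61 + €900.00 = €39,473.28.
Option 2 is cheaper by €43,025.20 − €39,473.28 = €3,551.92.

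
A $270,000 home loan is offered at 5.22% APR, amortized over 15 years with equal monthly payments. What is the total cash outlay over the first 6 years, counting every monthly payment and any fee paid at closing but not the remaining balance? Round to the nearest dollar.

$155,967

Monthly rate = 5.22%/12 = 0.0043500; payment = 270,000 × 0.0043500 / (1 − (1+0.0043500)^−180) = $2,166.21.
Total outlay = 72 × $2,166.21 = $155,967.12.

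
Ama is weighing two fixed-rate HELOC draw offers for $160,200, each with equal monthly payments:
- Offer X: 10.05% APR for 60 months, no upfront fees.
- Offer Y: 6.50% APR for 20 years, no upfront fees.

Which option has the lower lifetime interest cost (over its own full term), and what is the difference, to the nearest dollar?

Offer X: at 10.05% the monthly rate is 0.0083750, so the payment is 160,200 × 0.0083750 / (1 − 1.0083750^−60) = $3,407.72.
Total interest on Offer X = 60 × $3,407.72 − $160,200 = $44,263.20.
Offer Y: at 6.50% the monthly rate is 0.0054167, so the payment is 160,200 × 0.0054167 / (1 − 1.0054167^−240) = $1,194.41.
Total interest on Offer Y = 240 × $1,194.41 − $160,200 = $126,458.40.
Offer X is lower by $82,195.20.

Offer X by $82,195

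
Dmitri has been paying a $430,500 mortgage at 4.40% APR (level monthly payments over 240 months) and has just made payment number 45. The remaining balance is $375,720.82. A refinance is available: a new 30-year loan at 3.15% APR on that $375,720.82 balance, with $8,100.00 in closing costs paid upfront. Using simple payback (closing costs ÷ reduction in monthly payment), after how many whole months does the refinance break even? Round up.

8 months

Current payment = 430,500 × 4.4%/12 / (1 − (1+0.0036667)^−240) = $2,700.37.
Refinanced payment = 375,720.82 × 0.0026250 / (1 − (1+0.0026250)^−360) = $1,614.61.
Monthly savings = $2,700.37 − $1,614.61 = $1,085.76.
Break-even = $8,100.00 / $1,085.76 = 7.46 → 8 months.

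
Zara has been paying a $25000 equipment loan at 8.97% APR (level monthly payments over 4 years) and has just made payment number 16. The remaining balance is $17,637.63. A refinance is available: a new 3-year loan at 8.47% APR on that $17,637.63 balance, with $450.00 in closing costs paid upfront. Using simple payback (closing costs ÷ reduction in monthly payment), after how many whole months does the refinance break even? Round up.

Current payment = 25,000 × 8.97%/12 / (1 − (1+0.0074750)^−48) = $621.77.
Refinanced payment = 17,637.63 × 0.0070583 / (1 − (1+0.0070583)^−36) = $556.53.
Monthly savings = $621.77 − $556.53 = $65.24.
Break-even = $450.00 / $65.24 = 6.90 → 7 months.

7 months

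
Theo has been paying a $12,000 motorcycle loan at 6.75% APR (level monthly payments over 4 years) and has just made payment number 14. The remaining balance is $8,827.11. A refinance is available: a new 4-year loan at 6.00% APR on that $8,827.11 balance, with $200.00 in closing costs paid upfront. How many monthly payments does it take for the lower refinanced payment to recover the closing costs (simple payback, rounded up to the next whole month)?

3 months

Current payment = 12,000 × 6.75%/12 / (1 − (1+0.0056250)^−48) = $285.97.
Refinanced payment = 8,827.11 × 0.0050000 / (1 − (1+0.0050000)^−48) = $207.30.
Monthly savings = $285.97 − $207.30 = $78.67.
Break-even = $200.00 / $78.67 = 2.54 → 3 months.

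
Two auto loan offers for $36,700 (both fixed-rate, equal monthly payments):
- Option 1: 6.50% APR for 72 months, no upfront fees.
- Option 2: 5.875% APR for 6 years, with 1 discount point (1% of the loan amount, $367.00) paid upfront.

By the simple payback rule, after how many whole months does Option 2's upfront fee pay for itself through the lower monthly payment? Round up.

34 months

Option 1: at 6.50% the monthly rate is 0.0054167, so the payment is 36,700 × 0.0054167 / (1 − 1.0054167^−72) = $616.92.
Option 2: at 5.875% the monthly rate is 0.0048958, so the payment is 36,700 × 0.0048958 / (1 − 1.0048958^−72) = $606.06.
Monthly savings = $616.92 − $606.06 = $10.86.
Break-even = $367.00 / $10.86 = 33.79 → 34 months.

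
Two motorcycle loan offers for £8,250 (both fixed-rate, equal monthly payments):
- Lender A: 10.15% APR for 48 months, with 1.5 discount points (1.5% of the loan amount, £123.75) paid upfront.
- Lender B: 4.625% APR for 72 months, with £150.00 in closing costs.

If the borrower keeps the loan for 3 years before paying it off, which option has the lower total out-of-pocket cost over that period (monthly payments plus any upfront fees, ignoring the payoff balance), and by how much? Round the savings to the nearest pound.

Lender B by £2,796

Lender A: monthly rate = 10.15%/12 = 0.0084583; payment = 8,250 × 0.0084583 / (1 − (1+0.0084583)^−48) = £209.84.
Lender B: monthly rate = 4.625%/12 = 0.0038542; payment = 8,250 × 0.0038542 / (1 − (1+0.0038542)^−72) = £131.44.
Over 36 months: Lender A costs 36 × £209.84 + £123.75 = £7,677.99; Lender B costs 36 × £131.44 + £150.00 = £4,881.84.
Lender B is cheaper by £7,677.99 − £4,881.84 = £2,796.15.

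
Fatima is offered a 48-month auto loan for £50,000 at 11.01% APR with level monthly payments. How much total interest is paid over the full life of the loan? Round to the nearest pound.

At 11.01% the monthly rate is 0.0091750, so the payment is 50,000 × 0.0091750 / (1 − 1.0091750^−48) = £1,292.52.
Total paid = 48 × £1,292.52 = £62,040.96; interest = £62,040.96 − £50,000 = £12,040.96.

£12,041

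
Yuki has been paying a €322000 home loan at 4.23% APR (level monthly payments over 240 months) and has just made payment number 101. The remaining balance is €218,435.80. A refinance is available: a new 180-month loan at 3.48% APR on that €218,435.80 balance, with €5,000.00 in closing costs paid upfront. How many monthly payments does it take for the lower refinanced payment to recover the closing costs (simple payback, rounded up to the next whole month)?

12 months

Current payment = 322,000 × 4.23%/12 / (1 − (1+0.0035250)^−240) = €1,990.50.
Refinanced payment = 218,435.80 × 0.0029000 / (1 − (1+0.0029000)^−180) = €1,559.41.
Monthly savings = €1,990.50 − €1,559.41 = €431.09.
Break-even = €5,000.00 / €431.09 = 11.60 → 12 months.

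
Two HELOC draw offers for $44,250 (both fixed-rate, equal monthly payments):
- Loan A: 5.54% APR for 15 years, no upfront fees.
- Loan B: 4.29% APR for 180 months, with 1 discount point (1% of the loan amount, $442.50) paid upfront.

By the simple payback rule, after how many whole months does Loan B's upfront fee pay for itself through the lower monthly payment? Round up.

16 months

Loan A: at 5.54% the monthly rate is 0.0046167, so the payment is 44,250 × 0.0046167 / (1 − 1.0046167^−180) = $362.50.
Loan B: monthly rate = 4.29%/12 = 0.0035750; payment = 44,250 × 0.0035750 / (1 − (1+0.0035750)^−180) = $333.78.
Monthly savings = $362.50 − $333.78 = $28.72.
Break-even = $442.50 / $28.72 = 15.41 → 16 months.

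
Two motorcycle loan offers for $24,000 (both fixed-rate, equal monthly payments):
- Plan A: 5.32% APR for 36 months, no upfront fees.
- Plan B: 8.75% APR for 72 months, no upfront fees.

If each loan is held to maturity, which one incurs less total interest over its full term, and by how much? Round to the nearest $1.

Plan A: at 5.32% the monthly rate is 0.0044333, so the payment is 24,000 × 0.0044333 / (1 − 1.0044333^−36) = $722.75.
Total interest on Plan A = 36 × $722.75 − $24,000 = $2,019.00.
Plan B: at 8.75% the monthly rate is 0.0072917, so the payment is 24,000 × 0.0072917 / (1 − 1.0072917^−72) = $429.64.
Total interest on Plan B = 72 × $429.64 − $24,000 = $6,934.08.
Plan A is lower by $4,915.08.

Plan A by $4,915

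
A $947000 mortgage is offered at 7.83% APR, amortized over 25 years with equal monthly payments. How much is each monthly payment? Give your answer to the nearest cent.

Monthly rate = 7.83%/12 = 0.0065250; payment = 947,000 × 0.0065250 / (1 − (1+0.0065250)^−300) = $7,202.77.

$7,202.77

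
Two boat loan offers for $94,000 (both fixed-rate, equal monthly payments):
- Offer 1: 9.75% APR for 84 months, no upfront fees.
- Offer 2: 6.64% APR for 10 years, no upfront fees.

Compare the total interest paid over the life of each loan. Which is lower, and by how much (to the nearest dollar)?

Offer 1: at 9.75% the monthly rate is 0.0081250, so the payment is 94,000 × 0.0081250 / (1 − 1.0081250^−84) = $1,548.40.
Total interest on Offer 1 = 84 × $1,548.40 − $94,000 = $36,065.60.
Offer 2: at 6.64% the monthly rate is 0.0055333, so the payment is 94,000 × 0.0055333 / (1 − 1.0055333^−120) = $1,074.06.
Total interest on Offer 2 = 120 × $1,074.06 − $94,000 = $34,887.20.
Offer 2 is lower by $1,178.40.

Offer 2 by $1,178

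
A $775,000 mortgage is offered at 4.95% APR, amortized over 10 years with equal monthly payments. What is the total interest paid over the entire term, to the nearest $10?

$209,140

At 4.95% the monthly rate is 0.0041250, so the payment is 775,000 × 0.0041250 / (1 − 1.0041250^−120) = $8,201.15.
Total paid = 120 × $8,201.15 = $984,138.00; interest = $984,138.00 − $775,000 = $209,138.00.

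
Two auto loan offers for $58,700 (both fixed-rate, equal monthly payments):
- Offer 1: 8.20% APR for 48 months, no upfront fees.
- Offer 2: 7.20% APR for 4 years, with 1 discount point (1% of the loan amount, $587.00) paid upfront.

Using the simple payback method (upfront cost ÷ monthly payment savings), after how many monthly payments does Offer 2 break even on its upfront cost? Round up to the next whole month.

22 months

Offer 1: monthly rate = 8.2%/12 = 0.0068333; payment = 58,700 × 0.0068333 / (1 − (1+0.0068333)^−48) = $1,438.56.
Offer 2: at 7.20% the monthly rate is 0.0060000, so the payment is 58,700 × 0.0060000 / (1 − 1.0060000^−48) = $1,411.10.
Monthly savings = $1,438.56 − $1,411.10 = $27.46.
Break-even = $587.00 / $27.46 = 21.38 → 22 months.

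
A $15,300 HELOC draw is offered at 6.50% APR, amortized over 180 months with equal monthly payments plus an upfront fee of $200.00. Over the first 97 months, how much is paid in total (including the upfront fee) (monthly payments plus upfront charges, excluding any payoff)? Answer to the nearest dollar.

At 6.50% the monthly rate is 0.0054167, so the payment is 15,300 × 0.0054167 / (1 − 1.0054167^−180) = $133.28.
Total outlay = 97 × $133.28 + $200.00 = $13,128.16.

$13,128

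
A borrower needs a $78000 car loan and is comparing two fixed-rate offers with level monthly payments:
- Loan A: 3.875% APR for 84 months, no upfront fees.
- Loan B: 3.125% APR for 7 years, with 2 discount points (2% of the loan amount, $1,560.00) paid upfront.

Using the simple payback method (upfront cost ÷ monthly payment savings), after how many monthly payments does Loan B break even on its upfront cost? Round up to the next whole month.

59 months

Loan A: monthly rate = 3.875%/12 = 0.0032292; payment = 78,000 × 0.0032292 / (1 − (1+0.0032292)^−84) = $1,061.68.
Loan B: monthly rate = 3.125%/12 = 0.0026042; payment = 78,000 × 0.0026042 / (1 − (1+0.0026042)^−84) = $1,035.04.
Monthly savings = $1,061.68 − $1,035.04 = $26.64.
Break-even = $1,560.00 / $26.64 = 58.56 → 59 months.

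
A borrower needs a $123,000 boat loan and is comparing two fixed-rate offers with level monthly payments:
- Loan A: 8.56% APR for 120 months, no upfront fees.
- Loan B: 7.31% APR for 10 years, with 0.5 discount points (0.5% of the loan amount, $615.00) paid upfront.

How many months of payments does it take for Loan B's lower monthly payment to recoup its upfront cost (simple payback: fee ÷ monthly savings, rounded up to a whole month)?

Loan A: monthly rate = 8.56%/12 = 0.0071333; payment = 123,000 × 0.0071333 / (1 − (1+0.0071333)^−120) = $1,528.97.
Loan B: at 7.31% the monthly rate is 0.0060917, so the payment is 123,000 × 0.0060917 / (1 − 1.0060917^−120) = $1,447.86.
Monthly savings = $1,528.97 − $1,447.86 = $81.11.
Break-even = $615.00 / $81.11 = 7.58 → 8 months.

8 months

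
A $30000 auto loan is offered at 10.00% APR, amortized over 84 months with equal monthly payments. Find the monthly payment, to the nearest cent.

Monthly rate = 10%/12 = 0.0083333; payment = 30,000 × 0.0083333 / (1 − (1+0.0083333)^−84) = $498.04.

$498.04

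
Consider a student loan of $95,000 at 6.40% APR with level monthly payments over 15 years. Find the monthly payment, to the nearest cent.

Monthly rate = 6.4%/12 = 0.0053333; payment = 95,000 × 0.0053333 / (1 − (1+0.0053333)^−180) = $822.34.

$822.34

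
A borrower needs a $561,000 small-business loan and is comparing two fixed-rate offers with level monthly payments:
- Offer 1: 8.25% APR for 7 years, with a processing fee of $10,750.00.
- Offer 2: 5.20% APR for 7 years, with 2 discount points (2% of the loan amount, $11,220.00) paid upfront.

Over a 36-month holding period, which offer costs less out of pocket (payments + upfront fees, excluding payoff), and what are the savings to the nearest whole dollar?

Offer 2 by $29,480

Offer 1: monthly rate = 8.25%/12 = 0.0068750; payment = 561,000 × 0.0068750 / (1 − (1+0.0068750)^−84) = $8,813.90.
Offer 2: monthly rate = 5.2%/12 = 0.0043333; payment = 561,000 × 0.0043333 / (1 − (1+0.0043333)^−84) = $7,981.95.
Over 36 months: Offer 1 costs 36 × $8,813.90 + $10,750.00 = $328,050.40; Offer 2 costs 36 × $7,981.95 + $11,220.00 = $298,570.20.
Offer 2 is cheaper by $328,050.40 − $298,570.20 = $29,480.20.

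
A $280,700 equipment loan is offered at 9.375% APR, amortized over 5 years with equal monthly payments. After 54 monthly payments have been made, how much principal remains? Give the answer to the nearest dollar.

$34,324

With monthly rate i = 9.375%/12 = 0.0078125, the balance after k of n payments is P · [(1+i)^n − (1+i)^k] / [(1+i)^n − 1].
(1+0.0078125)^60 = 1.59508723 and (1+0.0078125)^54 = 1.52232015, so the balance is 280,700 × (1.59508723 − 1.52232015) / (1.59508723 − 1) = $34,323.91.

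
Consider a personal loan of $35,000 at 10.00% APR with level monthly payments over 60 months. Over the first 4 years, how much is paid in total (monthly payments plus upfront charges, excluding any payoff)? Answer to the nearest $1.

$35,695

Monthly rate = 10%/12 = 0.0083333; payment = 35,000 × 0.0083333 / (1 − (1+0.0083333)^−60) = $743.65.
Total outlay = 48 × $743.65 = $35,695.20.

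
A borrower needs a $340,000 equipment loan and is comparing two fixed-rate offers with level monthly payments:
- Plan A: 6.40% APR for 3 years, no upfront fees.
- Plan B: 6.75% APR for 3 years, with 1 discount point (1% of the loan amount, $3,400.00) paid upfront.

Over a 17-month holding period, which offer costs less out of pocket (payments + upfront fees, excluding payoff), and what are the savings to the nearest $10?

Plan A: monthly rate = 6.4%/12 = 0.0053333; payment = 340,000 × 0.0053333 / (1 − (1+0.0053333)^−36) = $10,405.19.
Plan B: monthly rate = 6.75%/12 = 0.0056250; payment = 340,000 × 0.0056250 / (1 − (1+0.0056250)^−36) = $10,459.39.
Over 17 months: Plan A costs 17 × $10,405.19 = $176,888.23; Plan B costs 17 × $10,459.39 + $3,400.00 = $181,209.63.
Plan A is cheaper by $181,209.63 − $176,888.23 = $4,321.40.

Plan A by $4,320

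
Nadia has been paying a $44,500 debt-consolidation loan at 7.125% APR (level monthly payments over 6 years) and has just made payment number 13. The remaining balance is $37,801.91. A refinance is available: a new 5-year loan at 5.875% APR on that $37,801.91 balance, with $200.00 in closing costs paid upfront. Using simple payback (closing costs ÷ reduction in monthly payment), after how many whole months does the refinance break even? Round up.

Current payment = 44,500 × 7.125%/12 / (1 − (1+0.0059375)^−72) = $761.35.
Refinanced payment = 37,801.91 × 0.0048958 / (1 − (1+0.0048958)^−60) = $728.62.
Monthly savings = $761.35 − $728.62 = $32.73.
Break-even = $200.00 / $32.73 = 6.11 → 7 months.

7 months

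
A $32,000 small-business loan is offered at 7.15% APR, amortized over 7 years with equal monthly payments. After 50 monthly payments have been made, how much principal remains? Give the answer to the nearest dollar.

With monthly rate i = 7.15%/12 = 0.0059583, the balance after k of n payments is P · [(1+i)^n − (1+i)^k] / [(1+i)^n − 1].
(1+0.0059583)^84 = 1.64709779 and (1+0.0059583)^50 = 1.34585922, so the balance is 32,000 × (1.64709779 − 1.34585922) / (1.64709779 − 1) = $14,896.72.

$14,897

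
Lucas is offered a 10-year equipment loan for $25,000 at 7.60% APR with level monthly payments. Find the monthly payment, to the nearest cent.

$298.06

Monthly rate = 7.6%/12 = 0.0063333; payment = 25,000 × 0.0063333 / (1 − (1+0.0063333)^−120) = $298.06.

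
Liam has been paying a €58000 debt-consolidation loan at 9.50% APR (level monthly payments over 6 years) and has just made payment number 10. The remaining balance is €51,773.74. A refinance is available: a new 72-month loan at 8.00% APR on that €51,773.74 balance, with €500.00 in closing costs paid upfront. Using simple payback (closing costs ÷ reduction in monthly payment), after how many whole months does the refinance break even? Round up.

Current payment = 58,000 × 9.5%/12 / (1 − (1+0.0079167)^−72) = €1,059.93.
Refinanced payment = 51,773.74 × 0.0066667 / (1 − (1+0.0066667)^−72) = €907.76.
Monthly savings = €1,059.93 − €907.76 = €152.17.
Break-even = €500.00 / €152.17 = 3.29 → 4 months.

4 months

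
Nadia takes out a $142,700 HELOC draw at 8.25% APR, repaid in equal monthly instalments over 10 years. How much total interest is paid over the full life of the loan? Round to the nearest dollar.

Monthly rate = 8.25%/12 = 0.0068750; payment = 142,700 × 0.0068750 / (1 − (1+0.0068750)^−120) = $1,750.25.
Total paid = 120 × $1,750.25 = $210,030.00; interest = $210,030.00 − $142,700 = $67,330.00.

$67,330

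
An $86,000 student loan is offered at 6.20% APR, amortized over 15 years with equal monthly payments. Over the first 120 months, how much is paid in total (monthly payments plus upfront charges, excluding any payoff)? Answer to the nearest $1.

At 6.20% the monthly rate is 0.0051667, so the payment is 86,000 × 0.0051667 / (1 − 1.0051667^−180) = $735.04.
Total outlay = 120 × $735.04 = $88,204.80.

$88,205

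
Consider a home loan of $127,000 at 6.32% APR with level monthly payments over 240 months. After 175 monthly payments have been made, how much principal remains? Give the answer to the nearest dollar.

$51,267

With monthly rate i = 6.32%/12 = 0.0052667, the balance after k of n payments is P · [(1+i)^n − (1+i)^k] / [(1+i)^n − 1].
(1+0.0052667)^240 = 3.52783055 and (1+0.0052667)^175 = 2.50740436, so the balance is 127,000 × (3.52783055 − 2.50740436) / (3.52783055 − 1) = $51,266.94.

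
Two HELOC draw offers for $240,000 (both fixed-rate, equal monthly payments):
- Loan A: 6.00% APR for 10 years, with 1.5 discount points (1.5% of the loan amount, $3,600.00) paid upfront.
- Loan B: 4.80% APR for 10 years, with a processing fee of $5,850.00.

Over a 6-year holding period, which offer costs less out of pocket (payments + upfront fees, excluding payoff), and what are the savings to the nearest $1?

Loan B by $7,997

Loan A: at 6.00% the monthly rate is 0.0050000, so the payment is 240,000 × 0.0050000 / (1 − 1.0050000^−120) = $2,664.49.
Loan B: at 4.80% the monthly rate is 0.0040000, so the payment is 240,000 × 0.0040000 / (1 − 1.0040000^−120) = $2,522.17.
Over 72 months: Loan A costs 72 × $2,664.49 + $3,600.00 = $195,443.28; Loan B costs 72 × $2,522.17 + $5,850.00 = $187,446.24.
Loan B is cheaper by $195,443.28 − $187,446.24 = $7,997.04.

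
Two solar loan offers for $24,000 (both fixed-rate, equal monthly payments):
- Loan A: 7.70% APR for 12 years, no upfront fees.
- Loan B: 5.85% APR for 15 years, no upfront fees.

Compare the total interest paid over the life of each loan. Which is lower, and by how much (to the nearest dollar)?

Loan A: at 7.70% the monthly rate is 0.0064167, so the payment is 24,000 × 0.0064167 / (1 − 1.0064167^−144) = $255.86.
Total interest on Loan A = 144 × $255.86 − $24,000 = $12,843.84.
Loan B: monthly rate = 5.85%/12 = 0.0048750; payment = 24,000 × 0.0048750 / (1 − (1+0.0048750)^−180) = $200.59.
Total interest on Loan B = 180 × $200.59 − $24,000 = $12,106.20.
Loan B is lower by $737.64.

Loan B by $738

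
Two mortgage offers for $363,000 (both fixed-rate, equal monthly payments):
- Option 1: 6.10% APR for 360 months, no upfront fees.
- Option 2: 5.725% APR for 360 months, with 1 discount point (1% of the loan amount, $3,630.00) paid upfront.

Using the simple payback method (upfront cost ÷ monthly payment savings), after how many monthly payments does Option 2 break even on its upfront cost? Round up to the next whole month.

42 months

Option 1: monthly rate = 6.1%/12 = 0.0050833; payment = 363,000 × 0.0050833 / (1 − (1+0.0050833)^−360) = $2,199.76.
Option 2: at 5.725% the monthly rate is 0.0047708, so the payment is 363,000 × 0.0047708 / (1 − 1.0047708^−360) = $2,112.61.
Monthly savings = $2,199.76 − $2,112.61 = $87.15.
Break-even = $3,630.00 / $87.15 = 41.65 → 42 months.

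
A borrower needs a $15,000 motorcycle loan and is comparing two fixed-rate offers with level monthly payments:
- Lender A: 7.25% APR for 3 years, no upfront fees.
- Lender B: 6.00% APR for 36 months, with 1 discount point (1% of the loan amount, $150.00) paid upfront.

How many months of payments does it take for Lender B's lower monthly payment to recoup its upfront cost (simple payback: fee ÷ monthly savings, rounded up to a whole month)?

18 months

Lender A: monthly rate = 7.25%/12 = 0.0060417; payment = 15,000 × 0.0060417 / (1 − (1+0.0060417)^−36) = $464.87.
Lender B: at 6.00% the monthly rate is 0.0050000, so the payment is 15,000 × 0.0050000 / (1 − 1.0050000^−36) = $456.33.
Monthly savings = $464.87 − $456.33 = $8.54.
Break-even = $150.00 / $8.54 = 17.56 → 18 months.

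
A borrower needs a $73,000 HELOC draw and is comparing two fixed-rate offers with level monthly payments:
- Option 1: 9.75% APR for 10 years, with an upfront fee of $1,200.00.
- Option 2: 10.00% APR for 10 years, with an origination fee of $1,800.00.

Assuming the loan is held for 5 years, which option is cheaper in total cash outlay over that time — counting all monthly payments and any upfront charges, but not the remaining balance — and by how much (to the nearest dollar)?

Option 1 by $1,205

Option 1: at 9.75% the monthly rate is 0.0081250, so the payment is 73,000 × 0.0081250 / (1 − 1.0081250^−120) = $954.62.
Option 2: monthly rate = 10%/12 = 0.0083333; payment = 73,000 × 0.0083333 / (1 − (1+0.0083333)^−120) = $964.70.
Over 60 months: Option 1 costs 60 × $954.62 + $1,200.00 = $58,477.20; Option 2 costs 60 × $964.70 + $1,800.00 = $59,682.00.
Option 1 is cheaper by $59,682.00 − $58,477.20 = $1,204.80.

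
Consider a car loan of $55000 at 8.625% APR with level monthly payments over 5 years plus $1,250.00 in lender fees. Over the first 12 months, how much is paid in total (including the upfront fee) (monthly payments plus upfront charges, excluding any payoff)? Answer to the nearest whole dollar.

$14,831

Monthly rate = 8.625%/12 = 0.0071875; payment = 55,000 × 0.0071875 / (1 − (1+0.0071875)^−60) = $1,131.73.
Total outlay = 12 × $1,131.73 + $1,250.00 = $14,830.76.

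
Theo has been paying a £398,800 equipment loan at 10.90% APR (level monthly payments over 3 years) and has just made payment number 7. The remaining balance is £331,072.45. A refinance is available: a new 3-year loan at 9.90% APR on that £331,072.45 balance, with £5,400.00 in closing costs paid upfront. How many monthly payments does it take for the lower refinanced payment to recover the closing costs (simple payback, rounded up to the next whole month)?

Current payment = 398,800 × 10.9%/12 / (1 − (1+0.0090833)^−36) = £13,037.32.
Refinanced payment = 331,072.45 × 0.0082500 / (1 − (1+0.0082500)^−36) = £10,667.24.
Monthly savings = £13,037.32 − £10,667.24 = £2,370.08.
Break-even = £5,400.00 / £2,370.08 = 2.28 → 3 months.

3 months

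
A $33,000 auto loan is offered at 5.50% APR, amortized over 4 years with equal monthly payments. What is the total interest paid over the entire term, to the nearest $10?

$3,840

Monthly rate = 5.5%/12 = 0.0045833; payment = 33,000 × 0.0045833 / (1 − (1+0.0045833)^−48) = $767.46.
Total paid = 48 × $767.46 = $36,838.08; interest = $36,838.08 − $33,000 = $3,838.08.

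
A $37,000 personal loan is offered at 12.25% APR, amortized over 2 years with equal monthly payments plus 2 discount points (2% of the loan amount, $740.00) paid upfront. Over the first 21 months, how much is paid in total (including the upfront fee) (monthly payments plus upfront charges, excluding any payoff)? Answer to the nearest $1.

At 12.25% the monthly rate is 0.0102083, so the payment is 37,000 × 0.0102083 / (1 − 1.0102083^−24) = $1,746.04.
Total outlay = 21 × $1,746.04 + $740.00 = $37,406.84.

$37,407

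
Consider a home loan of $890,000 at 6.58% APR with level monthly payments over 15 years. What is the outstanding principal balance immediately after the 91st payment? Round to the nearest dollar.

With monthly rate i = 6.58%/12 = 0.0054833, the balance after k of n payments is P · [(1+i)^n − (1+i)^k] / [(1+i)^n − 1].
(1+0.0054833)^180 = 2.67594831 and (1+0.0054833)^91 = 1.64480242, so the balance is 890,000 × (2.67594831 − 1.64480242) / (2.67594831 − 1) = $547,582.43.

$547,582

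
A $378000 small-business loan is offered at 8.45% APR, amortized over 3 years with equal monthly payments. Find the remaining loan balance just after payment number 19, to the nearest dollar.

$190,411

With monthly rate i = 8.45%/12 = 0.0070417, the balance after k of n payments is P · [(1+i)^n − (1+i)^k] / [(1+i)^n − 1].
(1+0.0070417)^36 = 1.28738321 and (1+0.0070417)^19 = 1.14261879, so the balance is 378,000 × (1.28738321 − 1.14261879) / (1.28738321 − 1) = $190,411.10.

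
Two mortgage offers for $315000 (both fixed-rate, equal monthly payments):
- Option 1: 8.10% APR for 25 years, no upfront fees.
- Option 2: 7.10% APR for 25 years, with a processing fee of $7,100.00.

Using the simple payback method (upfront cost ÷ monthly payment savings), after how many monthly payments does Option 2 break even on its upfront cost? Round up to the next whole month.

Option 1: monthly rate = 8.1%/12 = 0.0067500; payment = 315,000 × 0.0067500 / (1 − (1+0.0067500)^−300) = $2,452.13.
Option 2: monthly rate = 7.1%/12 = 0.0059167; payment = 315,000 × 0.0059167 / (1 − (1+0.0059167)^−300) = $2,246.49.
Monthly savings = $2,452.13 − $2,246.49 = $205.64.
Break-even = $7,100.00 / $205.64 = 34.53 → 35 months.

35 months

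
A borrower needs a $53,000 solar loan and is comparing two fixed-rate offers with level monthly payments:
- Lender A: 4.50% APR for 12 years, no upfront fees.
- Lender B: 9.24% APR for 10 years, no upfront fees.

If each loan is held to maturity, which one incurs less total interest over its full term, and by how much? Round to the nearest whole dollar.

Lender A: at 4.50% the monthly rate is 0.0037500, so the payment is 53,000 × 0.0037500 / (1 − 1.0037500^−144) = $477.00.
Total interest on Lender A = 144 × $477.00 − $53,000 = $15,688.00.
Lender B: monthly rate = 9.24%/12 = 0.0077000; payment = 53,000 × 0.0077000 / (1 − (1+0.0077000)^−120) = $678.28.
Total interest on Lender B = 120 × $678.28 − $53,000 = $28,393.60.
Lender A is lower by $12,705.60.

Lender A by $12,706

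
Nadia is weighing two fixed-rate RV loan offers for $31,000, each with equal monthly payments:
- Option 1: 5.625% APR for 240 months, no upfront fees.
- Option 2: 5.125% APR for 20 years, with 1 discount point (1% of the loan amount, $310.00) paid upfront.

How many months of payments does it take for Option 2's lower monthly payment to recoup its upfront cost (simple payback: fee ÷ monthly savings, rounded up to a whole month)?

Option 1: at 5.625% the monthly rate is 0.0046875, so the payment is 31,000 × 0.0046875 / (1 − 1.0046875^−240) = $215.44.
Option 2: monthly rate = 5.125%/12 = 0.0042708; payment = 31,000 × 0.0042708 / (1 − (1+0.0042708)^−240) = $206.73.
Monthly savings = $215.44 − $206.73 = $8.71.
Break-even = $310.00 / $8.71 = 35.59 → 36 months.

36 months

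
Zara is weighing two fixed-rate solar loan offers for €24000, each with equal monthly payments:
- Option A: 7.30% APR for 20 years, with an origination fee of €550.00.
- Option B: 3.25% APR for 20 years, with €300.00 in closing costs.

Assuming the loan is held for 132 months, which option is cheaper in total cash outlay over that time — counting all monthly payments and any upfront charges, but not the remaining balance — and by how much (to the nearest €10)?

Option B by €7,420

Option A: at 7.30% the monthly rate is 0.0060833, so the payment is 24,000 × 0.0060833 / (1 − 1.0060833^−240) = €190.42.
Option B: at 3.25% the monthly rate is 0.0027083, so the payment is 24,000 × 0.0027083 / (1 − 1.0027083^−240) = €136.13.
Over 132 months: Option A costs 132 × €190.42 + €550.00 = €25,685.44; Option B costs 132 × €136.13 + €300.00 = €18,269.16.
Option B is cheaper by €25,685.44 − €18,269.16 = €7,416.28.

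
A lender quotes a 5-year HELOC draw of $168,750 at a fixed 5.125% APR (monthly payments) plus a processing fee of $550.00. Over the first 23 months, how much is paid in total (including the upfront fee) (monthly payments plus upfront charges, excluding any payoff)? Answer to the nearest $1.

$74,016

Monthly rate = 5.125%/12 = 0.0042708; payment = 168,750 × 0.0042708 / (1 − (1+0.0042708)^−60) = $3,194.19.
Total outlay = 23 × $3,194.19 + $550.00 = $74,016.37.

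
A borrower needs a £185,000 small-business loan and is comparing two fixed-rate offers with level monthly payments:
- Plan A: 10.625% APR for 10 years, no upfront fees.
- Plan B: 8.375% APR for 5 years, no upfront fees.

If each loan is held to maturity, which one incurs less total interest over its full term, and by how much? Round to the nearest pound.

Plan A: monthly rate = 10.625%/12 = 0.0088542; payment = 185,000 × 0.0088542 / (1 − (1+0.0088542)^−120) = £2,509.26.
Total interest on Plan A = 120 × £2,509.26 − £185,000 = £116,111.20.
Plan B: at 8.375% the monthly rate is 0.0069792, so the payment is 185,000 × 0.0069792 / (1 − 1.0069792^−60) = £3,784.42.
Total interest on Plan B = 60 × £3,784.42 − £185,000 = £42,065.20.
Plan B is lower by £74,046.00.

Plan B by £74,046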